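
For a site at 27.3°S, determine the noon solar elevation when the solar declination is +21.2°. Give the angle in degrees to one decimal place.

41.5°

At local solar noon the hour angle is zero, so the elevation is 90° − |φ − δ| = 90° − |-27.3° − (21.2°)| = 90° − 48.5° = 41.5°.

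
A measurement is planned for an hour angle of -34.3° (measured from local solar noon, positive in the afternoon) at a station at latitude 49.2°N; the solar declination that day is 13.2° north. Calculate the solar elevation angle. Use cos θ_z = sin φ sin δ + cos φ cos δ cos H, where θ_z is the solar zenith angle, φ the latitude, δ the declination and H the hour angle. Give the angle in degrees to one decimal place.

44.3°

cos θ_z = sin φ sin δ + cos φ cos δ cos H = (0.7570)(0.2284) + (0.6534)(0.9736)(0.8261) = 0.6984.
θ_z = arccos(0.6984) = 45.70°, so the elevation is 90° − 45.70° = 44.30°.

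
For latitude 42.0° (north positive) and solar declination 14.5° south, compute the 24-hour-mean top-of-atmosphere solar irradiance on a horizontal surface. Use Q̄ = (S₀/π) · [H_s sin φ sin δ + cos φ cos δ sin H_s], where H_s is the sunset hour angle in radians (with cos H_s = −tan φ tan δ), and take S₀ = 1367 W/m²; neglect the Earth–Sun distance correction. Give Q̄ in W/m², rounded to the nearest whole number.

cos H_s = −tan(42.0°) · tan(-14.5°) = 0.2329, so H_s = arccos(0.2329) = 76.53°. In radians, H_s = 1.3357.
H_s sin φ sin δ = 1.3357 × 0.6691 × -0.2504 = -0.2238.
cos φ cos δ sin H_s = 0.7431 × 0.9681 × 0.9725 = 0.6996.
Q̄ = (1367/π) × (-0.2238 + 0.6996) = 435.13 × 0.4758 = 207.03 W/m².

207 W/m²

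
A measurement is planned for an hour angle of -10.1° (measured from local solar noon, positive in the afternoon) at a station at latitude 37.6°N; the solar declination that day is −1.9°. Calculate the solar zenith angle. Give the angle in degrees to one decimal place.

With φ = 37.6°, δ = -1.9°, H = -10.10°: sin φ sin δ = -0.0202, cos φ cos δ cos H = 0.7796, so cos θ_z = 0.7594.
θ_z = arccos(0.7594) = 40.59°.

40.6°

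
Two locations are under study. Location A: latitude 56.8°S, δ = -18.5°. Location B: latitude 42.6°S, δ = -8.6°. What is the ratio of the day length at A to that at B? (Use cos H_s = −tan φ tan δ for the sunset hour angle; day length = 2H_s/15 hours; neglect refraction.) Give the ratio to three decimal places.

1.232

A: H_s = arccos(−tan -56.8° · tan -18.5°) = 120.75°, so 2H_s/15 = 16.1000 h.
B: H_s = arccos(−tan -42.6° · tan -8.6°) = 97.99°, so 2H_s/15 = 13.0653 h.
Ratio A/B = 16.1000 / 13.0653 = 1.2323.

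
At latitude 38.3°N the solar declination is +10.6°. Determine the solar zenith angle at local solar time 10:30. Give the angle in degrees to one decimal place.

Hour angle H = 15° × (10.5 − 12) = -22.50°.
cos θ_z = sin φ sin δ + cos φ cos δ cos H = (0.6198)(0.1840) + (0.7848)(0.9829)(0.9239) = 0.8267.
θ_z = arccos(0.8267) = 34.24°.

34.2°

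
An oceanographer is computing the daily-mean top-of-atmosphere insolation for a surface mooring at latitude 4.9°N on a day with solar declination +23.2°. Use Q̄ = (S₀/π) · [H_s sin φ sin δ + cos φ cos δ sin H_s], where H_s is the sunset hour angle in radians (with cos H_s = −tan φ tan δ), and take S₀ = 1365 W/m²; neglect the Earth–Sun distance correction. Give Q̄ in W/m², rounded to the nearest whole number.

−tan φ tan δ = −(0.0857)(0.4286) = -0.0367; H_s = arccos(-0.0367) = 92.10°. In radians, H_s = 1.6074.
H_s sin φ sin δ = 1.6074 × 0.0854 × 0.3939 = 0.0541.
cos φ cos δ sin H_s = 0.9963 × 0.9191 × 0.9993 = 0.9151.
Q̄ = (1365/π) × (0.0541 + 0.9151) = 434.49 × 0.9692 = 421.11 W/m².

421 W/m²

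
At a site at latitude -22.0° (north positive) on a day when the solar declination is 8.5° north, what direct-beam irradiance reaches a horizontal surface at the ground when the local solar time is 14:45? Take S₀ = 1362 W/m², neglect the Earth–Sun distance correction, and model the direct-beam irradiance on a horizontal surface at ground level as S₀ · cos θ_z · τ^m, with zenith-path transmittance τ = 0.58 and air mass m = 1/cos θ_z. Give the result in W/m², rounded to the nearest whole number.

366 W/m²

Hour angle H = 15° × (14.75 − 12) = 41.25°.
cos θ_z = sin(-22.0°) sin(8.5°) + cos(-22.0°) cos(8.5°) cos(41.25°) = -0.0554 + 0.6894 = 0.6340.
Air mass m = 1/cos θ_z = 1/0.6340 = 1.577; τ^m = 0.58^1.577 = 0.4236.
Surface direct beam = 1362 × 0.6340 × 0.4236 = 365.78 W/m².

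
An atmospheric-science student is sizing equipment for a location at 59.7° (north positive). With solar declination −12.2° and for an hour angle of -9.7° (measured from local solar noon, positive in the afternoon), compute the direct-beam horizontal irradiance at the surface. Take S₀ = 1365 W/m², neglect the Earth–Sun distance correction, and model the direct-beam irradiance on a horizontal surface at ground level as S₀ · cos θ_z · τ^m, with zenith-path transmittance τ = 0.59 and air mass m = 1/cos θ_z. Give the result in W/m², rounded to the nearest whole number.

73 W/m²

cos θ_z = sin φ sin δ + cos φ cos δ cos H = (0.8634)(-0.2113) + (0.5045)(0.9774)(0.9857) = 0.3036.
Air mass m = 1/cos θ_z = 1/0.3036 = 3.294; τ^m = 0.59^3.294 = 0.1759.
Surface direct beam = 1365 × 0.3036 × 0.1759 = 72.90 W/m².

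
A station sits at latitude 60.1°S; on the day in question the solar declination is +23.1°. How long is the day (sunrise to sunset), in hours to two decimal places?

5.62 hours

cos H_s = −tan(-60.1°) · tan(23.1°) = 0.7418, so H_s = arccos(0.7418) = 42.12°.
Day length = 2 H_s / 15° h⁻¹ = 84.24° / 15 = 5.616 h.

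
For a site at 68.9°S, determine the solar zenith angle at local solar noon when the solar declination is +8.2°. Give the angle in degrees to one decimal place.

At local solar noon the hour angle is zero, so the zenith angle is |φ − δ| = |-68.9° − (8.2°)| = 77.1°.

77.1°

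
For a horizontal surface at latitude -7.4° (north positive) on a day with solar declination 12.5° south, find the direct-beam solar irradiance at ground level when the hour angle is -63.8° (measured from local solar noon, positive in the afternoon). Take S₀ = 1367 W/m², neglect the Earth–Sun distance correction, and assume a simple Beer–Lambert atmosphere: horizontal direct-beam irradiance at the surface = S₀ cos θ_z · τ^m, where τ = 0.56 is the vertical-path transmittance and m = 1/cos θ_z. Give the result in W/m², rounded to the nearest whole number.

With φ = -7.4°, δ = -12.5°, H = -63.80°: sin φ sin δ = 0.0279, cos φ cos δ cos H = 0.4275, so cos θ_z = 0.4554.
Air mass m = 1/cos θ_z = 1/0.4554 = 2.196; τ^m = 0.56^2.196 = 0.2799.
Surface direct beam = 1367 × 0.4554 × 0.2799 = 174.25 W/m².

174 W/m²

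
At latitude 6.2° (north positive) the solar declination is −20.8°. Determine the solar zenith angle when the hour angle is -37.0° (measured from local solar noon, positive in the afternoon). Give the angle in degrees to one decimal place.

cos θ_z = sin φ sin δ + cos φ cos δ cos H = (0.1080)(-0.3551) + (0.9942)(0.9348)(0.7986) = 0.7039.
θ_z = arccos(0.7039) = 45.26°.

45.3°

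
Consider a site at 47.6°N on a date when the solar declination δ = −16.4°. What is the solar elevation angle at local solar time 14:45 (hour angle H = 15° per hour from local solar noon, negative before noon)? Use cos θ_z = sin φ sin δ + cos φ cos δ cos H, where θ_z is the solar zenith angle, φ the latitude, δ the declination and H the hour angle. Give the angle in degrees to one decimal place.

Hour angle H = 15° × (14.75 − 12) = 41.25°.
With φ = 47.6°, δ = -16.4°, H = 41.25°: sin φ sin δ = -0.2085, cos φ cos δ cos H = 0.4863, so cos θ_z = 0.2778.
θ_z = arccos(0.2778) = 73.87°, so the elevation is 90° − 73.87° = 16.13°.

16.1°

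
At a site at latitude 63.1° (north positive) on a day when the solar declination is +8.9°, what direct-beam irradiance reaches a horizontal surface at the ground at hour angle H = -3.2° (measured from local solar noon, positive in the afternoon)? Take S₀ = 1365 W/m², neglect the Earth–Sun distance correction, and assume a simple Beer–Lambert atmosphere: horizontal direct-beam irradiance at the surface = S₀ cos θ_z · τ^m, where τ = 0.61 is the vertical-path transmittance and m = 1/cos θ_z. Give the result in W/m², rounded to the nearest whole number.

With φ = 63.1°, δ = 8.9°, H = -3.20°: sin φ sin δ = 0.1380, cos φ cos δ cos H = 0.4463, so cos θ_z = 0.5843.
Air mass m = 1/cos θ_z = 1/0.5843 = 1.711; τ^m = 0.61^1.711 = 0.4292.
Surface direct beam = 1365 × 0.5843 × 0.4292 = 342.32 W/m².

342 W/m²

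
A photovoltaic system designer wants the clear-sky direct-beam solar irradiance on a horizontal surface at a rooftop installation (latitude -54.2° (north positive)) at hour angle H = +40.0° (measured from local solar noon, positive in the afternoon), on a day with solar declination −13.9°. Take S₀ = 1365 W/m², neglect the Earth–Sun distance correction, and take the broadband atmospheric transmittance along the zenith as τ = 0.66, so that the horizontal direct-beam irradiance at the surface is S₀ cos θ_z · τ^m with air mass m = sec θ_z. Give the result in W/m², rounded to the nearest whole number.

444 W/m²

cos θ_z = sin(-54.2°) sin(-13.9°) + cos(-54.2°) cos(-13.9°) cos(40.00°) = 0.1948 + 0.4350 = 0.6298.
Air mass m = 1/cos θ_z = 1/0.6298 = 1.588; τ^m = 0.66^1.588 = 0.5169.
Surface direct beam = 1365 × 0.6298 × 0.5169 = 444.37 W/m².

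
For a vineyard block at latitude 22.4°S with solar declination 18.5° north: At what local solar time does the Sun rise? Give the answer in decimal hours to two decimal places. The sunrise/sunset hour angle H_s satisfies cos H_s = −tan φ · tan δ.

The sunset hour angle satisfies cos H_s = −tan φ tan δ = 0.1379, giving H_s = 82.07°.
Sunrise is at 12 − H_s/15 = 12 − 5.471 = 6.529 h local solar time.

6.53 h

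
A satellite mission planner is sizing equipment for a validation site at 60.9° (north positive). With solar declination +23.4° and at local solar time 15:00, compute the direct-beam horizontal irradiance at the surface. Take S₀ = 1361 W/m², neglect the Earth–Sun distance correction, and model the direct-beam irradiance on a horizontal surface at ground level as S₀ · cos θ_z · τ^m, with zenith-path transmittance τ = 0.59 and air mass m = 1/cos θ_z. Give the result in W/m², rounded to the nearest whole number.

407 W/m²

Hour angle H = 15° × (15 − 12) = 45.00°.
cos θ_z = sin φ sin δ + cos φ cos δ cos H = (0.8738)(0.3971) + (0.4863)(0.9178)(0.7071) = 0.6626.
Air mass m = 1/cos θ_z = 1/0.6626 = 1.509; τ^m = 0.59^1.509 = 0.4510.
Surface direct beam = 1361 × 0.6626 × 0.4510 = 406.71 W/m².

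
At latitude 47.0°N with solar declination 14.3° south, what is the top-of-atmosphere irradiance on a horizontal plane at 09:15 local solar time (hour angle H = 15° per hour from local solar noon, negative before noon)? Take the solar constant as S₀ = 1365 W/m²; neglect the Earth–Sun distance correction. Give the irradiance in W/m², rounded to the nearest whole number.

432 W/m²

Hour angle H = 15° × (9.25 − 12) = -41.25°.
With φ = 47.0°, δ = -14.3°, H = -41.25°: sin φ sin δ = -0.1806, cos φ cos δ cos H = 0.4969, so cos θ_z = 0.3163.
Top-of-atmosphere irradiance = S₀ cos θ_z = 1365 × 0.3163 = 431.75 W/m².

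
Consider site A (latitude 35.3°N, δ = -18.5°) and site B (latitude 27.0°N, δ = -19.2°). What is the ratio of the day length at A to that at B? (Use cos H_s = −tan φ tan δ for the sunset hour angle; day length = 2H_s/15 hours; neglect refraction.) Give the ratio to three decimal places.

A: H_s = arccos(−tan 35.3° · tan -18.5°) = 76.30°, so 2H_s/15 = 10.1733 h.
B: H_s = arccos(−tan 27.0° · tan -19.2°) = 79.78°, so 2H_s/15 = 10.6373 h.
Ratio A/B = 10.1733 / 10.6373 = 0.9564.

0.956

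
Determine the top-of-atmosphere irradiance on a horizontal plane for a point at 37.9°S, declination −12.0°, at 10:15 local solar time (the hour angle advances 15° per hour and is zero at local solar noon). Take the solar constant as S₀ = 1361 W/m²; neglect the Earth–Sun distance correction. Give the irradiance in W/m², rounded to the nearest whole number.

Hour angle H = 15° × (10.25 − 12) = -26.25°.
cos θ_z = sin φ sin δ + cos φ cos δ cos H = (-0.6143)(-0.2079) + (0.7891)(0.9781)(0.8969) = 0.8200.
Top-of-atmosphere irradiance = S₀ cos θ_z = 1361 × 0.8200 = 1116.02 W/m².

1116 W/m²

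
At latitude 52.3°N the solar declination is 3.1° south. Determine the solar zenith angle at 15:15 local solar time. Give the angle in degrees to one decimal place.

Hour angle H = 15° × (15.25 − 12) = 48.75°.
With φ = 52.3°, δ = -3.1°, H = 48.75°: sin φ sin δ = -0.0428, cos φ cos δ cos H = 0.4026, so cos θ_z = 0.3598.
θ_z = arccos(0.3598) = 68.91°.

68.9°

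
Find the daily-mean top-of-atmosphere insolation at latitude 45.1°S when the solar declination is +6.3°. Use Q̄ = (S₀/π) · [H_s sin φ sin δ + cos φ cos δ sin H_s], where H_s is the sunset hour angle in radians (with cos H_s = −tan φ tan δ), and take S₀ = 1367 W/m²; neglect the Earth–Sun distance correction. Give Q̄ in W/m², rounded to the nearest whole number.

−tan φ tan δ = −(-1.0035)(0.1104) = 0.1108; H_s = arccos(0.1108) = 83.64°. In radians, H_s = 1.4598.
H_s sin φ sin δ = 1.4598 × -0.7083 × 0.1097 = -0.1134.
cos φ cos δ sin H_s = 0.7059 × 0.9940 × 0.9938 = 0.6973.
Q̄ = (1367/π) × (-0.1134 + 0.6973) = 435.13 × 0.5839 = 254.07 W/m².

254 W/m²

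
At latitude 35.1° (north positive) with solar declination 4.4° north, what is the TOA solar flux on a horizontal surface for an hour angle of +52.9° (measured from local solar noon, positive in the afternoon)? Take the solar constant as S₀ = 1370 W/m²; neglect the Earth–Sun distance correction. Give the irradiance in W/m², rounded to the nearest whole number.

735 W/m²

cos θ_z = sin(35.1°) sin(4.4°) + cos(35.1°) cos(4.4°) cos(52.90°) = 0.0441 + 0.4921 = 0.5362.
Top-of-atmosphere irradiance = S₀ cos θ_z = 1370 × 0.5362 = 734.59 W/m².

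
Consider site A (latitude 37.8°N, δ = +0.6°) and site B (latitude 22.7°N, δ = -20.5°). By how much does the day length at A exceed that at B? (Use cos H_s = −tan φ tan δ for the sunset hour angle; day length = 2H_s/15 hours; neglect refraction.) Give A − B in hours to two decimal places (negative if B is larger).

A: H_s = arccos(−tan 37.8° · tan 0.6°) = 90.47°, so 2H_s/15 = 12.0627 h.
B: H_s = arccos(−tan 22.7° · tan -20.5°) = 81.00°, so 2H_s/15 = 10.8000 h.
A − B = 12.0627 − 10.8000 = 1.2627 h.

+1.26 h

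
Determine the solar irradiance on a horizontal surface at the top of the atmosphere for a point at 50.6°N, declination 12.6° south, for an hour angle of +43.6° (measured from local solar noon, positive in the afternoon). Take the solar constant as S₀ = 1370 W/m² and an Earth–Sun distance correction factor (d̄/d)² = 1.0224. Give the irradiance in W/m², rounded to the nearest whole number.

With φ = 50.6°, δ = -12.6°, H = 43.60°: sin φ sin δ = -0.1686, cos φ cos δ cos H = 0.4486, so cos θ_z = 0.2800.
Top-of-atmosphere irradiance = S₀ (d̄/d)² cos θ_z = 1370 × 1.0224 × 0.2800 = 392.19 W/m².

392 W/m²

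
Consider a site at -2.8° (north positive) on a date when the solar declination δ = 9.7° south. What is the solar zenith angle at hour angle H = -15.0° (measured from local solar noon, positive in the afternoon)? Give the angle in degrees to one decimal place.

With φ = -2.8°, δ = -9.7°, H = -15.00°: sin φ sin δ = 0.0082, cos φ cos δ cos H = 0.9510, so cos θ_z = 0.9592.
θ_z = arccos(0.9592) = 16.42°.

16.4°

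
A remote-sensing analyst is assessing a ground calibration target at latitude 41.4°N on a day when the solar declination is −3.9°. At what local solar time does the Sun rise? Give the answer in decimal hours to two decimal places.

6.23 h

−tan φ tan δ = −(0.8816)(-0.0682) = 0.0601; H_s = arccos(0.0601) = 86.55°.
Sunrise is at 12 − H_s/15 = 12 − 5.770 = 6.230 h local solar time.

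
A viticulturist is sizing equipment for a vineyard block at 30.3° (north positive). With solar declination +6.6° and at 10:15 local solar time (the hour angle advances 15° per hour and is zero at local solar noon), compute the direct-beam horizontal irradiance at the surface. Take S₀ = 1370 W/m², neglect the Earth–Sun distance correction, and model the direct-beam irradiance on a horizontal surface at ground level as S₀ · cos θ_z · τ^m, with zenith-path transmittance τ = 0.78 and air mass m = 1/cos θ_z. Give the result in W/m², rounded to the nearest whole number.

839 W/m²

Hour angle H = 15° × (10.25 − 12) = -26.25°.
cos θ_z = sin(30.3°) sin(6.6°) + cos(30.3°) cos(6.6°) cos(-26.25°) = 0.0580 + 0.7692 = 0.8272.
Air mass m = 1/cos θ_z = 1/0.8272 = 1.209; τ^m = 0.78^1.209 = 0.7405.
Surface direct beam = 1370 × 0.8272 × 0.7405 = 839.18 W/m².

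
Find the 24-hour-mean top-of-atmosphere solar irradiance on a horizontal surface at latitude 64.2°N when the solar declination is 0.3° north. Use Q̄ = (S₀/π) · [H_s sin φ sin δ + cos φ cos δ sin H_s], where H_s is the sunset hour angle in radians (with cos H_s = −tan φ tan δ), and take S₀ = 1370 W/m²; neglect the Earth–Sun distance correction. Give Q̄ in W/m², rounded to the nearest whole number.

The sunset hour angle satisfies cos H_s = −tan φ tan δ = -0.0108, giving H_s = 90.62°. In radians, H_s = 1.5816.
H_s sin φ sin δ = 1.5816 × 0.9003 × 0.0052 = 0.0074.
cos φ cos δ sin H_s = 0.4352 × 1.0000 × 0.9999 = 0.4352.
Q̄ = (1370/π) × (0.0074 + 0.4352) = 436.08 × 0.4426 = 193.01 W/m².

193 W/m²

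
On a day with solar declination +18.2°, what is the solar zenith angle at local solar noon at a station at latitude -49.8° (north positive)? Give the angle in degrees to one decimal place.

68.0°

At local solar noon the hour angle is zero, so the zenith angle is |φ − δ| = |-49.8° − (18.2°)| = 68.0°.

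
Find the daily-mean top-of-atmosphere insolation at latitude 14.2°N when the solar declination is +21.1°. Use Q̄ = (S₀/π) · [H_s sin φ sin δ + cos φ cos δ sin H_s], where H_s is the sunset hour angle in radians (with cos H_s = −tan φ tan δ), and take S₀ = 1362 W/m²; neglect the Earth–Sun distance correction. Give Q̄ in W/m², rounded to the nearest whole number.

The sunset hour angle satisfies cos H_s = −tan φ tan δ = -0.0976, giving H_s = 95.60°. In radians, H_s = 1.6685.
H_s sin φ sin δ = 1.6685 × 0.2453 × 0.3600 = 0.1473.
cos φ cos δ sin H_s = 0.9694 × 0.9330 × 0.9952 = 0.9001.
Q̄ = (1362/π) × (0.1473 + 0.9001) = 433.54 × 1.0474 = 454.09 W/m².

454 W/m²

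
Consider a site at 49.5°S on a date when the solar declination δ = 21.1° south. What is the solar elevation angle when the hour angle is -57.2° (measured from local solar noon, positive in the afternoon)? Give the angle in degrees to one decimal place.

cos θ_z = sin φ sin δ + cos φ cos δ cos H = (-0.7604)(-0.3600) + (0.6494)(0.9330)(0.5417) = 0.6020.
θ_z = arccos(0.6020) = 52.99°, so the elevation is 90° − 52.99° = 37.01°.

37.0°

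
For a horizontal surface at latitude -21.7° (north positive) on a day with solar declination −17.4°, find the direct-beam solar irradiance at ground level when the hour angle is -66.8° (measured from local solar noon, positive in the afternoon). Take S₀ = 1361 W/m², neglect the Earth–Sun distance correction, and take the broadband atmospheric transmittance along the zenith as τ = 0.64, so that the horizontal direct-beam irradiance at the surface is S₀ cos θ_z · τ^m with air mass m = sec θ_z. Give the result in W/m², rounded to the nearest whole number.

237 W/m²

cos θ_z = sin φ sin δ + cos φ cos δ cos H = (-0.3697)(-0.2990) + (0.9291)(0.9542)(0.3939) = 0.4598.
Air mass m = 1/cos θ_z = 1/0.4598 = 2.175; τ^m = 0.64^2.175 = 0.3788.
Surface direct beam = 1361 × 0.4598 × 0.3788 = 237.05 W/m².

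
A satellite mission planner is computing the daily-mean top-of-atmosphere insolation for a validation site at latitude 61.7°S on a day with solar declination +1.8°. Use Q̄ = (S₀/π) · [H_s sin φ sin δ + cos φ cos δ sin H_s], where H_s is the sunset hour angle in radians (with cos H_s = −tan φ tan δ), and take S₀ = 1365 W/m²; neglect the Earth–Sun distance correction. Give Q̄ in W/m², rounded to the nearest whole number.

187 W/m²

−tan φ tan δ = −(-1.8572)(0.0314) = 0.0583; H_s = arccos(0.0583) = 86.66°. In radians, H_s = 1.5125.
H_s sin φ sin δ = 1.5125 × -0.8805 × 0.0314 = -0.0418.
cos φ cos δ sin H_s = 0.4741 × 0.9995 × 0.9983 = 0.4731.
Q̄ = (1365/π) × (-0.0418 + 0.4731) = 434.49 × 0.4313 = 187.40 W/m².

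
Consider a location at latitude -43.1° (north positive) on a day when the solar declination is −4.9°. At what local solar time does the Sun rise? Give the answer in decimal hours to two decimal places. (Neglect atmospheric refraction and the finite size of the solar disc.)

5.69 h

cos H_s = −tan(-43.1°) · tan(-4.9°) = -0.0802, so H_s = arccos(-0.0802) = 94.60°.
Sunrise is at 12 − H_s/15 = 12 − 6.307 = 5.693 h local solar time.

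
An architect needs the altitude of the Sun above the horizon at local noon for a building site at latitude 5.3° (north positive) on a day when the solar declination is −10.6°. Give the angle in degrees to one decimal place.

At local solar noon the hour angle is zero, so the elevation is 90° − |φ − δ| = 90° − |5.3° − (-10.6°)| = 90° − 15.9° = 74.1°.

74.1°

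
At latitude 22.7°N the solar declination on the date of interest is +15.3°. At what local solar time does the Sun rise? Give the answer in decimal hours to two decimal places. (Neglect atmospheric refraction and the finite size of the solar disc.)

−tan φ tan δ = −(0.4183)(0.2736) = -0.1144; H_s = arccos(-0.1144) = 96.57°.
Sunrise is at 12 − H_s/15 = 12 − 6.438 = 5.562 h local solar time.

5.56 h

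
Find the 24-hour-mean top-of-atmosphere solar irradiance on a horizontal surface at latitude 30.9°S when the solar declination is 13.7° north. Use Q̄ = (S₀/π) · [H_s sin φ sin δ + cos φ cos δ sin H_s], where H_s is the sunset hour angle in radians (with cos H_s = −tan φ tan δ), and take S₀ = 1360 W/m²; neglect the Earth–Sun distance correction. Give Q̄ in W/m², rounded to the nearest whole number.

−tan φ tan δ = −(-0.5985)(0.2438) = 0.1459; H_s = arccos(0.1459) = 81.61°. In radians, H_s = 1.4244.
H_s sin φ sin δ = 1.4244 × -0.5135 × 0.2368 = -0.1732.
cos φ cos δ sin H_s = 0.8581 × 0.9715 × 0.9893 = 0.8247.
Q̄ = (1360/π) × (-0.1732 + 0.8247) = 432.90 × 0.6515 = 282.03 W/m².

282 W/m²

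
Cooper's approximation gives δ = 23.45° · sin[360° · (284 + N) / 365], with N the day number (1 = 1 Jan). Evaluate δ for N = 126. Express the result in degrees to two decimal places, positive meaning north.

+16.40°

360 × (284 + 126) / 365 = 404.384°; sin(404.384°) = 0.6995.
δ = 23.45 × 0.6995 = 16.403° ≈ +16.40°.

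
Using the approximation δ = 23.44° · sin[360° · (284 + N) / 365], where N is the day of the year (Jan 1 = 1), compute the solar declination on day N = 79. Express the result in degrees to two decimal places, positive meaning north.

-0.81°

360 × (284 + 79) / 365 = 358.027°; sin(358.027°) = -0.0344.
δ = 23.44 × -0.0344 = -0.806° ≈ -0.81°.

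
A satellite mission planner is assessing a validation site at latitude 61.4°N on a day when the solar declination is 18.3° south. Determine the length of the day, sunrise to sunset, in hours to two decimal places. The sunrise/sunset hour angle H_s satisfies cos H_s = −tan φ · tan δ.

−tan φ tan δ = −(1.8341)(-0.3307) = 0.6065; H_s = arccos(0.6065) = 52.66°.
Day length = 2 H_s / 15° h⁻¹ = 105.32° / 15 = 7.021 h.

7.02 hours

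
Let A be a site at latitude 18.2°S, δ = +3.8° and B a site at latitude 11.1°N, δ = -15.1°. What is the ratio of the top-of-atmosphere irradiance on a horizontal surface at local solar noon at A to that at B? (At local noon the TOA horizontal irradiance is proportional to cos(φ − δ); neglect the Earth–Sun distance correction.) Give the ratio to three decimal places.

1.033

A: cos θ_z = cos(-18.2° − (3.8°)) = 0.9272.
B: cos θ_z = cos(11.1° − (-15.1°)) = 0.8973.
Ratio A/B = 0.9272 / 0.8973 = 1.0333.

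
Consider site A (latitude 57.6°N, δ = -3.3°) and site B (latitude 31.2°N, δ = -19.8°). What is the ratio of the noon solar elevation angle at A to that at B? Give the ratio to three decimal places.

0.746

A: 90° − |57.6 − (-3.3)| = 29.10°.
B: 90° − |31.2 − (-19.8)| = 39.00°.
Ratio A/B = 29.1000 / 39.0000 = 0.7462.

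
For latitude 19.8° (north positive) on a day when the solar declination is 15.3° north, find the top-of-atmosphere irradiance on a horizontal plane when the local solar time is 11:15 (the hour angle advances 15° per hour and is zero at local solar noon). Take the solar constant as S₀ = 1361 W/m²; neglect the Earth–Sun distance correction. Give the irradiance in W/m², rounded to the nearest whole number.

Hour angle H = 15° × (11.25 − 12) = -11.25°.
With φ = 19.8°, δ = 15.3°, H = -11.25°: sin φ sin δ = 0.0894, cos φ cos δ cos H = 0.8901, so cos θ_z = 0.9795.
Top-of-atmosphere irradiance = S₀ cos θ_z = 1361 × 0.9795 = 1333.10 W/m².

1333 W/m²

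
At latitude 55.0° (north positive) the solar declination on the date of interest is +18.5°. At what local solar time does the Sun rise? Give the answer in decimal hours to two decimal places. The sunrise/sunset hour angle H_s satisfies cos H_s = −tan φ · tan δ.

4.10 h

−tan φ tan δ = −(1.4281)(0.3346) = -0.4778; H_s = arccos(-0.4778) = 118.54°.
Sunrise is at 12 − H_s/15 = 12 − 7.903 = 4.097 h local solar time.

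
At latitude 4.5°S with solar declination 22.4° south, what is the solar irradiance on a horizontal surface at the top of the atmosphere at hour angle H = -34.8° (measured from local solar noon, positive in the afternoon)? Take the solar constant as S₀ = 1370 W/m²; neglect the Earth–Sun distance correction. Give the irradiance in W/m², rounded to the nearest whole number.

1078 W/m²

cos θ_z = sin φ sin δ + cos φ cos δ cos H = (-0.0785)(-0.3811) + (0.9969)(0.9245)(0.8211) = 0.7867.
Top-of-atmosphere irradiance = S₀ cos θ_z = 1370 × 0.7867 = 1077.78 W/m².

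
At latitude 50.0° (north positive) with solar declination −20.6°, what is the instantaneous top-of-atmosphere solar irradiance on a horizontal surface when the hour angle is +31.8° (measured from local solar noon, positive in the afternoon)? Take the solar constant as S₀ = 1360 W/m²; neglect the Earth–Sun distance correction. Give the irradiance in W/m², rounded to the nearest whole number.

329 W/m²

cos θ_z = sin(50.0°) sin(-20.6°) + cos(50.0°) cos(-20.6°) cos(31.80°) = -0.2695 + 0.5114 = 0.2419.
Top-of-atmosphere irradiance = S₀ cos θ_z = 1360 × 0.2419 = 328.98 W/m².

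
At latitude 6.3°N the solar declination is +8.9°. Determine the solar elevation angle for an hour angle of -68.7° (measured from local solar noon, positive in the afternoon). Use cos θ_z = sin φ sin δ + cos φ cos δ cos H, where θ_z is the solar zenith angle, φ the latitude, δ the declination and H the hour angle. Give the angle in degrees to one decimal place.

cos θ_z = sin(6.3°) sin(8.9°) + cos(6.3°) cos(8.9°) cos(-68.70°) = 0.0170 + 0.3567 = 0.3737.
θ_z = arccos(0.3737) = 68.06°, so the elevation is 90° − 68.06° = 21.94°.

21.9°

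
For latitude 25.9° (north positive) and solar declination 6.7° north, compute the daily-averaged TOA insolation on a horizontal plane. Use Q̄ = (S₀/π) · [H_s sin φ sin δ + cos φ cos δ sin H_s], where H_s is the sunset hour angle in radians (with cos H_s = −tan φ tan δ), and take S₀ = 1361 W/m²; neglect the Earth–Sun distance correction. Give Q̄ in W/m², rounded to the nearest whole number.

422 W/m²

The sunset hour angle satisfies cos H_s = −tan φ tan δ = -0.0570, giving H_s = 93.27°. In radians, H_s = 1.6279.
H_s sin φ sin δ = 1.6279 × 0.4368 × 0.1167 = 0.0830.
cos φ cos δ sin H_s = 0.8996 × 0.9932 × 0.9984 = 0.8921.
Q̄ = (1361/π) × (0.0830 + 0.8921) = 433.22 × 0.9751 = 422.43 W/m².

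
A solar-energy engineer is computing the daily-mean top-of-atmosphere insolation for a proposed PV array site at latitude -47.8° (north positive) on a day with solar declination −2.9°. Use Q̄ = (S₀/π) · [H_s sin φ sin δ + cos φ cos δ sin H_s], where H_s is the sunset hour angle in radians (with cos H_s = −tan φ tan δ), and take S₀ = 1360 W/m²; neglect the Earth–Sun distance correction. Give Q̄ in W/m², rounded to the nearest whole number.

316 W/m²

cos H_s = −tan(-47.8°) · tan(-2.9°) = -0.0559, so H_s = arccos(-0.0559) = 93.20°. In radians, H_s = 1.6266.
H_s sin φ sin δ = 1.6266 × -0.7408 × -0.0506 = 0.0610.
cos φ cos δ sin H_s = 0.6717 × 0.9987 × 0.9984 = 0.6698.
Q̄ = (1360/π) × (0.0610 + 0.6698) = 432.90 × 0.7308 = 316.36 W/m².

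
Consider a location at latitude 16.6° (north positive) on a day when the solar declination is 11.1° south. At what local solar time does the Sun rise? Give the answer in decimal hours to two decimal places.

6.22 h

The sunset hour angle satisfies cos H_s = −tan φ tan δ = 0.0585, giving H_s = 86.65°.
Sunrise is at 12 − H_s/15 = 12 − 5.777 = 6.223 h local solar time.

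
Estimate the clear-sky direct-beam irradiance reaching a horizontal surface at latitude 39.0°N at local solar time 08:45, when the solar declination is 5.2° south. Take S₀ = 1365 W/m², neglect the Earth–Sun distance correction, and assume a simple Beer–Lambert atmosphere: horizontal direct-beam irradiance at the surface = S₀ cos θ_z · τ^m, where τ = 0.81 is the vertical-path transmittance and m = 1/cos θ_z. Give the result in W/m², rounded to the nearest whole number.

Hour angle H = 15° × (8.75 − 12) = -48.75°.
cos θ_z = sin(39.0°) sin(-5.2°) + cos(39.0°) cos(-5.2°) cos(-48.75°) = -0.0570 + 0.5103 = 0.4533.
Air mass m = 1/cos θ_z = 1/0.4533 = 2.206; τ^m = 0.81^2.206 = 0.6282.
Surface direct beam = 1365 × 0.4533 × 0.6282 = 388.70 W/m².

389 W/m²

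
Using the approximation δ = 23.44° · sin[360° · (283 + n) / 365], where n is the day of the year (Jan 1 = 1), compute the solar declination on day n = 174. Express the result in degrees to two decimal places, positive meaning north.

360 × (283 + 174) / 365 = 450.740°; sin(450.740°) = 0.9999.
δ = 23.44 × 0.9999 = 23.438° ≈ +23.44°.

+23.44°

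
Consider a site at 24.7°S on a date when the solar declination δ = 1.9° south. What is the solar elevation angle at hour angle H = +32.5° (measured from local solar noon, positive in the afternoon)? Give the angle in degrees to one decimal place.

51.2°

cos θ_z = sin φ sin δ + cos φ cos δ cos H = (-0.4179)(-0.0332) + (0.9085)(0.9995)(0.8434) = 0.7797.
θ_z = arccos(0.7797) = 38.77°, so the elevation is 90° − 38.77° = 51.23°.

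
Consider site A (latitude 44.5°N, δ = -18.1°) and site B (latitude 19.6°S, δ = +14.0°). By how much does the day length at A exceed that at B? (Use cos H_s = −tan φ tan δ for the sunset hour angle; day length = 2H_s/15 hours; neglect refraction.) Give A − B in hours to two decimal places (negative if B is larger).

-1.82 h

A: H_s = arccos(−tan 44.5° · tan -18.1°) = 71.26°, so 2H_s/15 = 9.5013 h.
B: H_s = arccos(−tan -19.6° · tan 14.0°) = 84.91°, so 2H_s/15 = 11.3213 h.
A − B = 9.5013 − 11.3213 = -1.8200 h.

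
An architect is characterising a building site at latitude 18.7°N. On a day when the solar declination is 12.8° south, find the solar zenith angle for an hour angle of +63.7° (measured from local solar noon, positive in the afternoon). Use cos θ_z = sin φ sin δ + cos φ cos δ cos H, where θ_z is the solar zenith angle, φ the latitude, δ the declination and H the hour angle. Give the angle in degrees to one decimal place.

With φ = 18.7°, δ = -12.8°, H = 63.70°: sin φ sin δ = -0.0710, cos φ cos δ cos H = 0.4093, so cos θ_z = 0.3383.
θ_z = arccos(0.3383) = 70.23°.

70.2°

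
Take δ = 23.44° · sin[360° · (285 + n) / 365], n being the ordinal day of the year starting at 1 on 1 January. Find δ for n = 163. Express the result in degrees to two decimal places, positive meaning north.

360 × (285 + 163) / 365 = 441.863°; sin(441.863°) = 0.9899.
δ = 23.44 × 0.9899 = 23.203° ≈ +23.20°.

+23.20°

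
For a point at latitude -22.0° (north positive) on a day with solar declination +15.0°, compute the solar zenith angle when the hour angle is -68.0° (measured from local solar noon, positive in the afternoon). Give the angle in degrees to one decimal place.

With φ = -22.0°, δ = 15.0°, H = -68.00°: sin φ sin δ = -0.0970, cos φ cos δ cos H = 0.3355, so cos θ_z = 0.2385.
θ_z = arccos(0.2385) = 76.20°.

76.2°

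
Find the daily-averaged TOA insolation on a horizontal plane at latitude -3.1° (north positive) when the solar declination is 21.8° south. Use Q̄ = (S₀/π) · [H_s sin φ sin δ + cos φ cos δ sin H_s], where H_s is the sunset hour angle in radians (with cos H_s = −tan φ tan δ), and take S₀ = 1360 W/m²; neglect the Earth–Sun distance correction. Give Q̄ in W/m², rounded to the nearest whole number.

415 W/m²

cos H_s = −tan(-3.1°) · tan(-21.8°) = -0.0217, so H_s = arccos(-0.0217) = 91.24°. In radians, H_s = 1.5924.
H_s sin φ sin δ = 1.5924 × -0.0541 × -0.3714 = 0.0320.
cos φ cos δ sin H_s = 0.9985 × 0.9285 × 0.9998 = 0.9269.
Q̄ = (1360/π) × (0.0320 + 0.9269) = 432.90 × 0.9589 = 415.11 W/m².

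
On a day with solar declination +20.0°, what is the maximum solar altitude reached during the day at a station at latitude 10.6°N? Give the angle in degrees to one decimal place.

At local solar noon the hour angle is zero, so the elevation is 90° − |φ − δ| = 90° − |10.6° − (20.0°)| = 90° − 9.4° = 80.6°.

80.6°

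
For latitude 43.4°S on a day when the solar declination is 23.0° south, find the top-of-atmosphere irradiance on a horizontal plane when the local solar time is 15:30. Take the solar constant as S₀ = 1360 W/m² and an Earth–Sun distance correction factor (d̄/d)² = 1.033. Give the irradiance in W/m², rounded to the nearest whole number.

Hour angle H = 15° × (15.5 − 12) = 52.50°.
With φ = -43.4°, δ = -23.0°, H = 52.50°: sin φ sin δ = 0.2685, cos φ cos δ cos H = 0.4071, so cos θ_z = 0.6756.
Top-of-atmosphere irradiance = S₀ (d̄/d)² cos θ_z = 1360 × 1.033 × 0.6756 = 949.14 W/m².

949 W/m²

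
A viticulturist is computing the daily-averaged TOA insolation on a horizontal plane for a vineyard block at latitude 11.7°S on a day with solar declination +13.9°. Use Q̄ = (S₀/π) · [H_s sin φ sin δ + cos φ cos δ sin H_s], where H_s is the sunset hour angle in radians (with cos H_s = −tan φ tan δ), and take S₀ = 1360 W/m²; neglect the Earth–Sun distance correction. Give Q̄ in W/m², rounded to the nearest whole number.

379 W/m²

cos H_s = −tan(-11.7°) · tan(13.9°) = 0.0512, so H_s = arccos(0.0512) = 87.07°. In radians, H_s = 1.5197.
H_s sin φ sin δ = 1.5197 × -0.2028 × 0.2402 = -0.0740.
cos φ cos δ sin H_s = 0.9792 × 0.9707 × 0.9987 = 0.9493.
Q̄ = (1360/π) × (-0.0740 + 0.9493) = 432.90 × 0.8753 = 378.92 W/m².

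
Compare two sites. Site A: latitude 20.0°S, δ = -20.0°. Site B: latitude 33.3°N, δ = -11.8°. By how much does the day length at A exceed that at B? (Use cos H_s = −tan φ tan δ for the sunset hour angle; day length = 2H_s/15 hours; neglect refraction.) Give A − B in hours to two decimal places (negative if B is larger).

A: H_s = arccos(−tan -20.0° · tan -20.0°) = 97.61°, so 2H_s/15 = 13.0147 h.
B: H_s = arccos(−tan 33.3° · tan -11.8°) = 82.11°, so 2H_s/15 = 10.9480 h.
A − B = 13.0147 − 10.9480 = 2.0667 h.

+2.07 h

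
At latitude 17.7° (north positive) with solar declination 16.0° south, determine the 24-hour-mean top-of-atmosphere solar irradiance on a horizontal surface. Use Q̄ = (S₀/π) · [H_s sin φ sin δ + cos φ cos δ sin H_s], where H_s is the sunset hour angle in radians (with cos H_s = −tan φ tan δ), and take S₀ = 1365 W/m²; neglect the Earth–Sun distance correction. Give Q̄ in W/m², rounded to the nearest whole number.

342 W/m²

−tan φ tan δ = −(0.3191)(-0.2867) = 0.0915; H_s = arccos(0.0915) = 84.75°. In radians, H_s = 1.4792.
H_s sin φ sin δ = 1.4792 × 0.3040 × -0.2756 = -0.1239.
cos φ cos δ sin H_s = 0.9527 × 0.9613 × 0.9958 = 0.9120.
Q̄ = (1365/π) × (-0.1239 + 0.9120) = 434.49 × 0.7881 = 342.42 W/m².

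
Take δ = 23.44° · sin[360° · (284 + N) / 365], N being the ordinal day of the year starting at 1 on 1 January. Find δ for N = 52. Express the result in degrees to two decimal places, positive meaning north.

360 × (284 + 52) / 365 = 331.397°; sin(331.397°) = -0.4787.
δ = 23.44 × -0.4787 = -11.221° ≈ -11.22°.

-11.22°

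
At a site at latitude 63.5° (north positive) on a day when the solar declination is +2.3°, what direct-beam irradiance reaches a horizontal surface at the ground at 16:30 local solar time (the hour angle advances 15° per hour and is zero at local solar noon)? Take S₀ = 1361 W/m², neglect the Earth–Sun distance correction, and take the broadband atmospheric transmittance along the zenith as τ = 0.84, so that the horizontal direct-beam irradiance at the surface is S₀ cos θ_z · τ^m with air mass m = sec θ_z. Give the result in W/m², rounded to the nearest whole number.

Hour angle H = 15° × (16.5 − 12) = 67.50°.
cos θ_z = sin(63.5°) sin(2.3°) + cos(63.5°) cos(2.3°) cos(67.50°) = 0.0359 + 0.1706 = 0.2065.
Air mass m = 1/cos θ_z = 1/0.2065 = 4.843; τ^m = 0.84^4.843 = 0.4298.
Surface direct beam = 1361 × 0.2065 × 0.4298 = 120.79 W/m².

121 W/m²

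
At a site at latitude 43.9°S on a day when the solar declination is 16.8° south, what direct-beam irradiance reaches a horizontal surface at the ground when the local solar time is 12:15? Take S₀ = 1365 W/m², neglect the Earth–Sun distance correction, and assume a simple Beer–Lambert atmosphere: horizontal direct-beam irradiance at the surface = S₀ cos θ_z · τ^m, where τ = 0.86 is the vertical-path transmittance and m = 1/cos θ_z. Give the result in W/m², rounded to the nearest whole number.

Hour angle H = 15° × (12.25 − 12) = 3.75°.
With φ = -43.9°, δ = -16.8°, H = 3.75°: sin φ sin δ = 0.2004, cos φ cos δ cos H = 0.6883, so cos θ_z = 0.8887.
Air mass m = 1/cos θ_z = 1/0.8887 = 1.125; τ^m = 0.86^1.125 = 0.8439.
Surface direct beam = 1365 × 0.8887 × 0.8439 = 1023.71 W/m².

1024 W/m²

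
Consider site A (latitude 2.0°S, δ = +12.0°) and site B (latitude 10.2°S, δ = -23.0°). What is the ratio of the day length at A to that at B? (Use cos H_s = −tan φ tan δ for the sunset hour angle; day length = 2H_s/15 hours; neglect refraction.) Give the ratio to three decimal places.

0.949

A: H_s = arccos(−tan -2.0° · tan 12.0°) = 89.57°, so 2H_s/15 = 11.9427 h.
B: H_s = arccos(−tan -10.2° · tan -23.0°) = 94.38°, so 2H_s/15 = 12.5840 h.
Ratio A/B = 11.9427 / 12.5840 = 0.9490.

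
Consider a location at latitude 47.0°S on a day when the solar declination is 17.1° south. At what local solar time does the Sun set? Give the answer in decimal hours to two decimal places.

19.28 h

The sunset hour angle satisfies cos H_s = −tan φ tan δ = -0.3299, giving H_s = 109.26°.
Sunset is at 12 + H_s/15 = 12 + 7.284 = 19.284 h local solar time.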